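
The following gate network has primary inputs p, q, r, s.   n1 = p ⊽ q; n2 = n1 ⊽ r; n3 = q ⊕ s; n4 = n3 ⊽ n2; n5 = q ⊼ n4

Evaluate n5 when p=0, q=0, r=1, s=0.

n1 = 0 ⊽ 0 = 1
n2 = 1 ⊽ 1 = 0
n3 = 0 ⊕ 0 = 0
n4 = 0 ⊽ 0 = 1
n5 = 0 ⊼ 1 = 1

1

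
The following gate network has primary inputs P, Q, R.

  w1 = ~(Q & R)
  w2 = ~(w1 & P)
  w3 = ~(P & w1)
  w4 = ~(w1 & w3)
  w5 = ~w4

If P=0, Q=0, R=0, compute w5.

w1 = ~(0 & 0) = 1
w3 = ~(0 & 1) = 1
w4 = ~(1 & 1) = 0
w5 = ~0 = 1

1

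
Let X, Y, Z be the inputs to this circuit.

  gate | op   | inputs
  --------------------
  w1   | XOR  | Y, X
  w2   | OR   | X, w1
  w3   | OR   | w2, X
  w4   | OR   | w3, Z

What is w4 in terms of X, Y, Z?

((X OR (Y XOR X)) OR X) OR Z

w1 = Y XOR X
w2 = X OR w1 = X OR (Y XOR X)
w3 = w2 OR X = (X OR (Y XOR X)) OR X
w4 = w3 OR Z = ((X OR (Y XOR X)) OR X) OR Z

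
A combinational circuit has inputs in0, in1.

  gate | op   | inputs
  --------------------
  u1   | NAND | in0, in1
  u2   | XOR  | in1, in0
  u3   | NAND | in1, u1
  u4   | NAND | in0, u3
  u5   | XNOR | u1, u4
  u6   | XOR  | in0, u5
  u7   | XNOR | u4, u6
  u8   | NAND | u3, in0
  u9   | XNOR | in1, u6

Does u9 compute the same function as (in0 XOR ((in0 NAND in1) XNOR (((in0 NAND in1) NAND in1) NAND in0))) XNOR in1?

Yes

u1 = in0 NAND in1
u3 = in1 NAND u1 = in1 NAND (in0 NAND in1)
u4 = in0 NAND u3 = in0 NAND (in1 NAND (in0 NAND in1))
u5 = u1 XNOR u4 = (in0 NAND in1) XNOR (in0 NAND (in1 NAND (in0 NAND in1)))
u6 = in0 XOR u5 = in0 XOR ((in0 NAND in1) XNOR (in0 NAND (in1 NAND (in0 NAND in1))))
u9 = in1 XNOR u6 = in1 XNOR (in0 XOR ((in0 NAND in1) XNOR (in0 NAND (in1 NAND (in0 NAND in1)))))
At in0=0, in1=0: circuit gives 0, formula gives 0.
At in0=0, in1=1: circuit gives 1, formula gives 1.
Agrees on all 4 inputs.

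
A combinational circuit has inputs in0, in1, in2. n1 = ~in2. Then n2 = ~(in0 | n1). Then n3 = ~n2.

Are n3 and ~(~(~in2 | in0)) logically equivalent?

n1 = ~in2
n2 = ~(in0 | n1) = ~(in0 | ~in2)
n3 = ~n2 = ~(~(in0 | ~in2))
At in0=0, in1=0, in2=1: circuit gives 0, formula gives 0.
At in0=0, in1=0, in2=0: circuit gives 1, formula gives 1.
Agrees on all 8 inputs.

Yes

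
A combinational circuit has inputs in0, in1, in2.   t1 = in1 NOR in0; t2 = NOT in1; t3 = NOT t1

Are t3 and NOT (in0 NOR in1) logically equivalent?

Yes

t1 = in1 NOR in0
t3 = NOT t1 = NOT (in1 NOR in0)
At in0=0, in1=0, in2=0: circuit gives 0, formula gives 0.
At in0=0, in1=1, in2=0: circuit gives 1, formula gives 1.
Agrees on all 8 inputs.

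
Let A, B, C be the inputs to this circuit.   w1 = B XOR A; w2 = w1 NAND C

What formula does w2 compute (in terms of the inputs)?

(B XOR A) NAND C

w1 = B XOR A
w2 = w1 NAND C = (B XOR A) NAND C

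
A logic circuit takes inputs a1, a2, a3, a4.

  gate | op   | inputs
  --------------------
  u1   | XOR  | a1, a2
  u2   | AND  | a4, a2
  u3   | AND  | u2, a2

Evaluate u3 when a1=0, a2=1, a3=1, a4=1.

u2 = 1 AND 1 = 1
u3 = 1 AND 1 = 1

1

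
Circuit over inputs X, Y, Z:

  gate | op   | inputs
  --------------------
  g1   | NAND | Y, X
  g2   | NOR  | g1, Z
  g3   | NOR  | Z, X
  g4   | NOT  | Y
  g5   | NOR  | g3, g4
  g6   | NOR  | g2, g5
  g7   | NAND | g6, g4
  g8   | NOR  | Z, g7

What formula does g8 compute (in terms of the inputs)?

Z NOR ((((Y NAND X) NOR Z) NOR ((Z NOR X) NOR NOT Y)) NAND NOT Y)

g1 = Y NAND X
g2 = g1 NOR Z = (Y NAND X) NOR Z
g3 = Z NOR X
g4 = NOT Y
g5 = g3 NOR g4 = (Z NOR X) NOR NOT Y
g6 = g2 NOR g5 = ((Y NAND X) NOR Z) NOR ((Z NOR X) NOR NOT Y)
g7 = g6 NAND g4 = (((Y NAND X) NOR Z) NOR ((Z NOR X) NOR NOT Y)) NAND NOT Y
g8 = Z NOR g7 = Z NOR ((((Y NAND X) NOR Z) NOR ((Z NOR X) NOR NOT Y)) NAND NOT Y)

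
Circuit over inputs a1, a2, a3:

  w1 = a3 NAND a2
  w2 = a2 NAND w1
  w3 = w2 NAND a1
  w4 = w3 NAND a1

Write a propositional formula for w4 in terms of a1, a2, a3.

w1 = a3 NAND a2
w2 = a2 NAND w1 = a2 NAND (a3 NAND a2)
w3 = w2 NAND a1 = (a2 NAND (a3 NAND a2)) NAND a1
w4 = w3 NAND a1 = ((a2 NAND (a3 NAND a2)) NAND a1) NAND a1

((a2 NAND (a3 NAND a2)) NAND a1) NAND a1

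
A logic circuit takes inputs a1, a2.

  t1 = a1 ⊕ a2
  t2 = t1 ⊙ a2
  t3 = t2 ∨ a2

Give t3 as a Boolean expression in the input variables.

t1 = a1 ⊕ a2
t2 = t1 ⊙ a2 = (a1 ⊕ a2) ⊙ a2
t3 = t2 ∨ a2 = ((a1 ⊕ a2) ⊙ a2) ∨ a2

((a1 ⊕ a2) ⊙ a2) ∨ a2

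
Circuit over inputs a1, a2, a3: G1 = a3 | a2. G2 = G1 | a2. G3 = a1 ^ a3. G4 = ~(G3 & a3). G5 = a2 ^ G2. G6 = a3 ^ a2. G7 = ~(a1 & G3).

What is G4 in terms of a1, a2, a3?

~((a1 ^ a3) & a3)

G3 = a1 ^ a3
G4 = ~(G3 & a3) = ~((a1 ^ a3) & a3)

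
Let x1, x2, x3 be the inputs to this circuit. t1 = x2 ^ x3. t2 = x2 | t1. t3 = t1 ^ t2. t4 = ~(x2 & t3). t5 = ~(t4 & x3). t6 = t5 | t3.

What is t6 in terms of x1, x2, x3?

t1 = x2 ^ x3
t2 = x2 | t1 = x2 | (x2 ^ x3)
t3 = t1 ^ t2 = (x2 ^ x3) ^ (x2 | (x2 ^ x3))
t4 = ~(x2 & t3) = ~(x2 & ((x2 ^ x3) ^ (x2 | (x2 ^ x3))))
t5 = ~(t4 & x3) = ~((~(x2 & ((x2 ^ x3) ^ (x2 | (x2 ^ x3))))) & x3)
t6 = t5 | t3 = (~((~(x2 & ((x2 ^ x3) ^ (x2 | (x2 ^ x3))))) & x3)) | ((x2 ^ x3) ^ (x2 | (x2 ^ x3)))

(~((~(x2 & ((x2 ^ x3) ^ (x2 | (x2 ^ x3))))) & x3)) | ((x2 ^ x3) ^ (x2 | (x2 ^ x3)))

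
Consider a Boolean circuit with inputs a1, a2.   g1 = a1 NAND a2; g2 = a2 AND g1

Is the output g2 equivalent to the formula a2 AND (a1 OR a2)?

g1 = a1 NAND a2
g2 = a2 AND g1 = a2 AND (a1 NAND a2)
At a1=1, a2=1: circuit gives 0, formula gives 1.

No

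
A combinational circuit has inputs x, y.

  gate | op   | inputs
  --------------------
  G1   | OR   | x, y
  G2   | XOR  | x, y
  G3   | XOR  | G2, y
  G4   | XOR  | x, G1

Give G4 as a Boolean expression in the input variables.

G1 = x OR y
G4 = x XOR G1 = x XOR (x OR y)

x XOR (x OR y)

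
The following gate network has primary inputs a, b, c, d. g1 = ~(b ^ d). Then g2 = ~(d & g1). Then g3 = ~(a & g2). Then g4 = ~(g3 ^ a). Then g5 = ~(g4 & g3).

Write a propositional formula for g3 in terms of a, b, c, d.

g1 = ~(b ^ d)
g2 = ~(d & g1) = ~(d & (~(b ^ d)))
g3 = ~(a & g2) = ~(a & (~(d & (~(b ^ d)))))

~(a & (~(d & (~(b ^ d)))))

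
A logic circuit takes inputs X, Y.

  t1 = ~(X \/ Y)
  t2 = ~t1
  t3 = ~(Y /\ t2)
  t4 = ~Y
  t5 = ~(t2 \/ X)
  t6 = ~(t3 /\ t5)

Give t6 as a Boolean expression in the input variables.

~((~(Y /\ ~(~(X \/ Y)))) /\ (~(~(~(X \/ Y)) \/ X)))

t1 = ~(X \/ Y)
t2 = ~t1 = ~(~(X \/ Y))
t3 = ~(Y /\ t2) = ~(Y /\ ~(~(X \/ Y)))
t5 = ~(t2 \/ X) = ~(~(~(X \/ Y)) \/ X)
t6 = ~(t3 /\ t5) = ~((~(Y /\ ~(~(X \/ Y)))) /\ (~(~(~(X \/ Y)) \/ X)))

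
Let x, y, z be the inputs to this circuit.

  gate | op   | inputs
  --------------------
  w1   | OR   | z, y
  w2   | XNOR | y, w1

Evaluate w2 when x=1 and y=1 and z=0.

w1 = 0 OR 1 = 1
w2 = 1 XNOR 1 = 1

1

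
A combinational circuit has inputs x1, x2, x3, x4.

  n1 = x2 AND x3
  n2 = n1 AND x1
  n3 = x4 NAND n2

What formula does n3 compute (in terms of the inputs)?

n1 = x2 AND x3
n2 = n1 AND x1 = (x2 AND x3) AND x1
n3 = x4 NAND n2 = x4 NAND ((x2 AND x3) AND x1)

x4 NAND ((x2 AND x3) AND x1)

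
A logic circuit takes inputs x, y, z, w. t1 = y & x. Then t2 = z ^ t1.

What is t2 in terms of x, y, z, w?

z ^ (y & x)

t1 = y & x
t2 = z ^ t1 = z ^ (y & x)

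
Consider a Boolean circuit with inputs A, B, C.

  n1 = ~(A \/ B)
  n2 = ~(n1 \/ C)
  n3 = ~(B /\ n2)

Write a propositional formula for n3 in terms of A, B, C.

n1 = ~(A \/ B)
n2 = ~(n1 \/ C) = ~((~(A \/ B)) \/ C)
n3 = ~(B /\ n2) = ~(B /\ (~((~(A \/ B)) \/ C)))

~(B /\ (~((~(A \/ B)) \/ C)))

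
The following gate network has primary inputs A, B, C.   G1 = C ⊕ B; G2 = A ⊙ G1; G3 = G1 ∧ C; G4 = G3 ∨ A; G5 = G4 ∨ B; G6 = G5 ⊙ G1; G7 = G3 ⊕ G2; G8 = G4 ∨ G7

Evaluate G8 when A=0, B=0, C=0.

1

G1 = 0 ⊕ 0 = 0
G2 = 0 ⊙ 0 = 1
G3 = 0 ∧ 0 = 0
G4 = 0 ∨ 0 = 0
G7 = 0 ⊕ 1 = 1
G8 = 0 ∨ 1 = 1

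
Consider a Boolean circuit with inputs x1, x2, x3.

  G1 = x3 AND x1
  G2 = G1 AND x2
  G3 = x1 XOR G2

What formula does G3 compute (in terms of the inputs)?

x1 XOR ((x3 AND x1) AND x2)

G1 = x3 AND x1
G2 = G1 AND x2 = (x3 AND x1) AND x2
G3 = x1 XOR G2 = x1 XOR ((x3 AND x1) AND x2)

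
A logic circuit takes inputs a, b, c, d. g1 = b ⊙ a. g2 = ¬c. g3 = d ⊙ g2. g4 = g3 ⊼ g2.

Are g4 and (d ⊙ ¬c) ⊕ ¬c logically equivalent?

g2 = ¬c
g3 = d ⊙ g2 = d ⊙ ¬c
g4 = g3 ⊼ g2 = (d ⊙ ¬c) ⊼ ¬c
At a=0, b=0, c=1, d=1: circuit gives 1, formula gives 0.

No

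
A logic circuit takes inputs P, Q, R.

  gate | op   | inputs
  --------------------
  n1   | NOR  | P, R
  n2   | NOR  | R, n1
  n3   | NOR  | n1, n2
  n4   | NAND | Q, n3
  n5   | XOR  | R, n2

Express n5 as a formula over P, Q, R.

R XOR (R NOR (P NOR R))

n1 = P NOR R
n2 = R NOR n1 = R NOR (P NOR R)
n5 = R XOR n2 = R XOR (R NOR (P NOR R))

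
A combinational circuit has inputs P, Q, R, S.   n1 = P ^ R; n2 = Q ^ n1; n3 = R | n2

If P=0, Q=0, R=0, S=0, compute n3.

n1 = 0 ^ 0 = 0
n2 = 0 ^ 0 = 0
n3 = 0 | 0 = 0

0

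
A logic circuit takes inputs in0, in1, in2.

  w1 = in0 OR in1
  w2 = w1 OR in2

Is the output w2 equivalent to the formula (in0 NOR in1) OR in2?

w1 = in0 OR in1
w2 = w1 OR in2 = (in0 OR in1) OR in2
At in0=0, in1=0, in2=0: circuit gives 0, formula gives 1.

No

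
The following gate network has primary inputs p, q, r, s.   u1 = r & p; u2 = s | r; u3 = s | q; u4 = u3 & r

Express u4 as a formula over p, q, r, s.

u3 = s | q
u4 = u3 & r = (s | q) & r

(s | q) & r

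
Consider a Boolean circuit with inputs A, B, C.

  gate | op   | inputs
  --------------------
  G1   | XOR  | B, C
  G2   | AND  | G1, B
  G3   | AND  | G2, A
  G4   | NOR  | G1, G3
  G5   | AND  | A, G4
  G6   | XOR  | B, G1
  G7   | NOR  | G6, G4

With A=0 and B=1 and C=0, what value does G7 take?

G1 = 1 XOR 0 = 1
G2 = 1 AND 1 = 1
G3 = 1 AND 0 = 0
G4 = 1 NOR 0 = 0
G6 = 1 XOR 1 = 0
G7 = 0 NOR 0 = 1

1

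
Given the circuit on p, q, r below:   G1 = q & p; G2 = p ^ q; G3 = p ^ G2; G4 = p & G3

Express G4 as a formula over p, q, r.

G2 = p ^ q
G3 = p ^ G2 = p ^ (p ^ q)
G4 = p & G3 = p & (p ^ (p ^ q))

p & (p ^ (p ^ q))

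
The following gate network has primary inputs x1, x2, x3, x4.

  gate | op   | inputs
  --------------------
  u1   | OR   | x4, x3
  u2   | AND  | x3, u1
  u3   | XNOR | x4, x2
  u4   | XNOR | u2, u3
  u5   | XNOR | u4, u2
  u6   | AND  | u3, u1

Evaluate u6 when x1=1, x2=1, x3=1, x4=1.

u1 = 1 OR 1 = 1
u3 = 1 XNOR 1 = 1
u6 = 1 AND 1 = 1

1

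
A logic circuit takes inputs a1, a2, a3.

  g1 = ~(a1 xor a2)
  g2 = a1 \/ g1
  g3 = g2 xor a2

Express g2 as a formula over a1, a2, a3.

g1 = ~(a1 xor a2)
g2 = a1 \/ g1 = a1 \/ (~(a1 xor a2))

a1 \/ (~(a1 xor a2))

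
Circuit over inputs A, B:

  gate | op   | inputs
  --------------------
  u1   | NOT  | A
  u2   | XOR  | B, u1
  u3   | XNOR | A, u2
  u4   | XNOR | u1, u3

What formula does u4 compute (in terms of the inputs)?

u1 = NOT A
u2 = B XOR u1 = B XOR NOT A
u3 = A XNOR u2 = A XNOR (B XOR NOT A)
u4 = u1 XNOR u3 = NOT A XNOR (A XNOR (B XOR NOT A))

NOT A XNOR (A XNOR (B XOR NOT A))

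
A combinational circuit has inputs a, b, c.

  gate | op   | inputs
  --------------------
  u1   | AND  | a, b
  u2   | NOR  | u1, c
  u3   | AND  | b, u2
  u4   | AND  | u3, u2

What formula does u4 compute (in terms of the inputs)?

(b AND ((a AND b) NOR c)) AND ((a AND b) NOR c)

u1 = a AND b
u2 = u1 NOR c = (a AND b) NOR c
u3 = b AND u2 = b AND ((a AND b) NOR c)
u4 = u3 AND u2 = (b AND ((a AND b) NOR c)) AND ((a AND b) NOR c)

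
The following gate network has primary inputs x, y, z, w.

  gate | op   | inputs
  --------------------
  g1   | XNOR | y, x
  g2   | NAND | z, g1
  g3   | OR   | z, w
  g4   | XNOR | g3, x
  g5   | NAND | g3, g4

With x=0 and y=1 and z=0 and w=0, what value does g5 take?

g3 = 0 OR 0 = 0
g4 = 0 XNOR 0 = 1
g5 = 0 NAND 1 = 1

1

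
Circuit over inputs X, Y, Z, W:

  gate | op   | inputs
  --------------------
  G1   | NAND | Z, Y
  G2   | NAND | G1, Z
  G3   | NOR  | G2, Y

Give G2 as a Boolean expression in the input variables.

(Z NAND Y) NAND Z

G1 = Z NAND Y
G2 = G1 NAND Z = (Z NAND Y) NAND Z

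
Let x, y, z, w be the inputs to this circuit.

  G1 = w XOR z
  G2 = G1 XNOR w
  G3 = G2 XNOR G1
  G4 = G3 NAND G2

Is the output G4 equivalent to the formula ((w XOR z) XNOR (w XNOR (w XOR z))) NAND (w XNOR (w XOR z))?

G1 = w XOR z
G2 = G1 XNOR w = (w XOR z) XNOR w
G3 = G2 XNOR G1 = ((w XOR z) XNOR w) XNOR (w XOR z)
G4 = G3 NAND G2 = (((w XOR z) XNOR w) XNOR (w XOR z)) NAND ((w XOR z) XNOR w)
At x=0, y=0, z=0, w=1: circuit gives 0, formula gives 0.
At x=0, y=0, z=0, w=0: circuit gives 1, formula gives 1.
Agrees on all 16 inputs.

Yes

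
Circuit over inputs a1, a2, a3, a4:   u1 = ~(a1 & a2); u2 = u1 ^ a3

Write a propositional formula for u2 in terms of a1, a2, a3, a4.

(~(a1 & a2)) ^ a3

u1 = ~(a1 & a2)
u2 = u1 ^ a3 = (~(a1 & a2)) ^ a3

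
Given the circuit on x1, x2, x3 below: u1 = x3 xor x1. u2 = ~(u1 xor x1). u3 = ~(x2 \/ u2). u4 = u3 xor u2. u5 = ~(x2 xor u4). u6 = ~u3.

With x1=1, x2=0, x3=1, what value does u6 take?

0

u1 = 1 xor 1 = 0
u2 = ~(0 xor 1) = 0
u3 = ~(0 \/ 0) = 1
u6 = ~1 = 0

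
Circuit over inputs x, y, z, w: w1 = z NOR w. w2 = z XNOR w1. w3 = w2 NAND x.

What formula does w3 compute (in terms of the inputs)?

(z XNOR (z NOR w)) NAND x

w1 = z NOR w
w2 = z XNOR w1 = z XNOR (z NOR w)
w3 = w2 NAND x = (z XNOR (z NOR w)) NAND x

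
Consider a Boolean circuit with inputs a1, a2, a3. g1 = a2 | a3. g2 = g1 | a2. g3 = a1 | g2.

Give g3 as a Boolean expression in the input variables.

a1 | ((a2 | a3) | a2)

g1 = a2 | a3
g2 = g1 | a2 = (a2 | a3) | a2
g3 = a1 | g2 = a1 | ((a2 | a3) | a2)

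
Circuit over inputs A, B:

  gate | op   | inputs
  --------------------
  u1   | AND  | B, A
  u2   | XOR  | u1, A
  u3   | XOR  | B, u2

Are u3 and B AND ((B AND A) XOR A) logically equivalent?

u1 = B AND A
u2 = u1 XOR A = (B AND A) XOR A
u3 = B XOR u2 = B XOR ((B AND A) XOR A)
At A=0, B=1: circuit gives 1, formula gives 0.

No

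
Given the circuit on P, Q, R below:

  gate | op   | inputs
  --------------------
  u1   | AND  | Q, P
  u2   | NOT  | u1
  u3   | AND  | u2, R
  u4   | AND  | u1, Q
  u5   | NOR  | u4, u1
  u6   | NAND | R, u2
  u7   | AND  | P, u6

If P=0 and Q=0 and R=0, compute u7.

u1 = 0 AND 0 = 0
u2 = NOT 0 = 1
u6 = 0 NAND 1 = 1
u7 = 0 AND 1 = 0

0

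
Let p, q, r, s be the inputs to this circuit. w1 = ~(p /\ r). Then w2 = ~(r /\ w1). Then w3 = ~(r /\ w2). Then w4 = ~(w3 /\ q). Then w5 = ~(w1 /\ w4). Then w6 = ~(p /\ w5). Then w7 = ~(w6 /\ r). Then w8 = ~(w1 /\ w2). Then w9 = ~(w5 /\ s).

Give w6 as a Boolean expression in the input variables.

~(p /\ (~((~(p /\ r)) /\ (~((~(r /\ (~(r /\ (~(p /\ r)))))) /\ q)))))

w1 = ~(p /\ r)
w2 = ~(r /\ w1) = ~(r /\ (~(p /\ r)))
w3 = ~(r /\ w2) = ~(r /\ (~(r /\ (~(p /\ r)))))
w4 = ~(w3 /\ q) = ~((~(r /\ (~(r /\ (~(p /\ r)))))) /\ q)
w5 = ~(w1 /\ w4) = ~((~(p /\ r)) /\ (~((~(r /\ (~(r /\ (~(p /\ r)))))) /\ q)))
w6 = ~(p /\ w5) = ~(p /\ (~((~(p /\ r)) /\ (~((~(r /\ (~(r /\ (~(p /\ r)))))) /\ q)))))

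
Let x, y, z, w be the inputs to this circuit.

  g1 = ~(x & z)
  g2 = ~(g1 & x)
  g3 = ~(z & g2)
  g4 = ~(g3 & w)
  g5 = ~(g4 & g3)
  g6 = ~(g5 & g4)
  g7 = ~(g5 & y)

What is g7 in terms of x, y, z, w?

g1 = ~(x & z)
g2 = ~(g1 & x) = ~((~(x & z)) & x)
g3 = ~(z & g2) = ~(z & (~((~(x & z)) & x)))
g4 = ~(g3 & w) = ~((~(z & (~((~(x & z)) & x)))) & w)
g5 = ~(g4 & g3) = ~((~((~(z & (~((~(x & z)) & x)))) & w)) & (~(z & (~((~(x & z)) & x)))))
g7 = ~(g5 & y) = ~((~((~((~(z & (~((~(x & z)) & x)))) & w)) & (~(z & (~((~(x & z)) & x)))))) & y)

~((~((~((~(z & (~((~(x & z)) & x)))) & w)) & (~(z & (~((~(x & z)) & x)))))) & y)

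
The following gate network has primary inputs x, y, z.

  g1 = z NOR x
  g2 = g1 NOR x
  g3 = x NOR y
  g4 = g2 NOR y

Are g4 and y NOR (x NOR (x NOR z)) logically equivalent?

g1 = z NOR x
g2 = g1 NOR x = (z NOR x) NOR x
g4 = g2 NOR y = ((z NOR x) NOR x) NOR y
At x=0, y=0, z=1: circuit gives 0, formula gives 0.
At x=0, y=0, z=0: circuit gives 1, formula gives 1.
Agrees on all 8 inputs.

Yes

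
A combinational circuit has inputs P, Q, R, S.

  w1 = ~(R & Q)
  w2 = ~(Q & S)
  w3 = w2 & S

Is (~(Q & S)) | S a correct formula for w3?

No

w2 = ~(Q & S)
w3 = w2 & S = (~(Q & S)) & S
At P=0, Q=0, R=0, S=0: circuit gives 0, formula gives 1.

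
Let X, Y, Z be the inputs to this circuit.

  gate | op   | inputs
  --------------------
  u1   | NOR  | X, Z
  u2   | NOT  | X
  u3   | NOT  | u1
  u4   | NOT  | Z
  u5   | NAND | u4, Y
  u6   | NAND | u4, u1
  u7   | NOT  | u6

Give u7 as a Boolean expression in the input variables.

NOT (NOT Z NAND (X NOR Z))

u1 = X NOR Z
u4 = NOT Z
u6 = u4 NAND u1 = NOT Z NAND (X NOR Z)
u7 = NOT u6 = NOT (NOT Z NAND (X NOR Z))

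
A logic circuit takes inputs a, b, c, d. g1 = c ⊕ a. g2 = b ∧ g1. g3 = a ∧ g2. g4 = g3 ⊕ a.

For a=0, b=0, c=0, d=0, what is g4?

g1 = 0 ⊕ 0 = 0
g2 = 0 ∧ 0 = 0
g3 = 0 ∧ 0 = 0
g4 = 0 ⊕ 0 = 0

0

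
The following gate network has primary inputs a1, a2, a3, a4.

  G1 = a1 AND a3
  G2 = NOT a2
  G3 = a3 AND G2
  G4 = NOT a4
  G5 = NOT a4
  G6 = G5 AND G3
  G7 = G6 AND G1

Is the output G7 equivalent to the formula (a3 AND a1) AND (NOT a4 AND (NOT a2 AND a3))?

G1 = a1 AND a3
G2 = NOT a2
G3 = a3 AND G2 = a3 AND NOT a2
G5 = NOT a4
G6 = G5 AND G3 = NOT a4 AND (a3 AND NOT a2)
G7 = G6 AND G1 = (NOT a4 AND (a3 AND NOT a2)) AND (a1 AND a3)
At a1=0, a2=0, a3=0, a4=0: circuit gives 0, formula gives 0.
At a1=1, a2=0, a3=1, a4=0: circuit gives 1, formula gives 1.
Agrees on all 16 inputs.

Yes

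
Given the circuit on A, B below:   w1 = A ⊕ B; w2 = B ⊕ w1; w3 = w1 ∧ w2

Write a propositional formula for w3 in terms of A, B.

w1 = A ⊕ B
w2 = B ⊕ w1 = B ⊕ (A ⊕ B)
w3 = w1 ∧ w2 = (A ⊕ B) ∧ (B ⊕ (A ⊕ B))

(A ⊕ B) ∧ (B ⊕ (A ⊕ B))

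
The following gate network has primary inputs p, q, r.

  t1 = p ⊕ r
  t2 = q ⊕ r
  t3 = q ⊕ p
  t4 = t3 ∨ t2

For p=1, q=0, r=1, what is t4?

1

t2 = 0 ⊕ 1 = 1
t3 = 0 ⊕ 1 = 1
t4 = 1 ∨ 1 = 1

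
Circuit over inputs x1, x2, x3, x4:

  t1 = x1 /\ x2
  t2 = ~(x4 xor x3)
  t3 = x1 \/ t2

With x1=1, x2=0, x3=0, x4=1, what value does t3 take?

t2 = ~(1 xor 0) = 0
t3 = 1 \/ 0 = 1

1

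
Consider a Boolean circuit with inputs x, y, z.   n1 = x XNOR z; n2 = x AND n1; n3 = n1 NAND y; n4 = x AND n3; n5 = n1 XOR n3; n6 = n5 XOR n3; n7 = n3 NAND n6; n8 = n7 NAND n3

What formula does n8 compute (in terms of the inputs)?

(((x XNOR z) NAND y) NAND (((x XNOR z) XOR ((x XNOR z) NAND y)) XOR ((x XNOR z) NAND y))) NAND ((x XNOR z) NAND y)

n1 = x XNOR z
n3 = n1 NAND y = (x XNOR z) NAND y
n5 = n1 XOR n3 = (x XNOR z) XOR ((x XNOR z) NAND y)
n6 = n5 XOR n3 = ((x XNOR z) XOR ((x XNOR z) NAND y)) XOR ((x XNOR z) NAND y)
n7 = n3 NAND n6 = ((x XNOR z) NAND y) NAND (((x XNOR z) XOR ((x XNOR z) NAND y)) XOR ((x XNOR z) NAND y))
n8 = n7 NAND n3 = (((x XNOR z) NAND y) NAND (((x XNOR z) XOR ((x XNOR z) NAND y)) XOR ((x XNOR z) NAND y))) NAND ((x XNOR z) NAND y)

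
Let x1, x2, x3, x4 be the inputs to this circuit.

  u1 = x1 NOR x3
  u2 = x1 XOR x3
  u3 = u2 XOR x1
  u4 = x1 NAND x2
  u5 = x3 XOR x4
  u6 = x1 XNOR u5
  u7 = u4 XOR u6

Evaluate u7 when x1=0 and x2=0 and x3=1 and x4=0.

1

u4 = 0 NAND 0 = 1
u5 = 1 XOR 0 = 1
u6 = 0 XNOR 1 = 0
u7 = 1 XOR 0 = 1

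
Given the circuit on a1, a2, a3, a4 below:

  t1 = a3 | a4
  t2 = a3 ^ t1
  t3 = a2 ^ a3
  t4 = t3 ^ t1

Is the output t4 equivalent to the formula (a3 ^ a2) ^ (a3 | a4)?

Yes

t1 = a3 | a4
t3 = a2 ^ a3
t4 = t3 ^ t1 = (a2 ^ a3) ^ (a3 | a4)
At a1=0, a2=0, a3=0, a4=0: circuit gives 0, formula gives 0.
At a1=0, a2=0, a3=0, a4=1: circuit gives 1, formula gives 1.
Agrees on all 16 inputs.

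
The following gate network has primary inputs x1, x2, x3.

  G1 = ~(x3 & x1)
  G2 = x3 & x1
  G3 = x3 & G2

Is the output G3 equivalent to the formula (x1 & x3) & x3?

Yes

G2 = x3 & x1
G3 = x3 & G2 = x3 & (x3 & x1)
At x1=0, x2=0, x3=0: circuit gives 0, formula gives 0.
At x1=1, x2=0, x3=1: circuit gives 1, formula gives 1.
Agrees on all 8 inputs.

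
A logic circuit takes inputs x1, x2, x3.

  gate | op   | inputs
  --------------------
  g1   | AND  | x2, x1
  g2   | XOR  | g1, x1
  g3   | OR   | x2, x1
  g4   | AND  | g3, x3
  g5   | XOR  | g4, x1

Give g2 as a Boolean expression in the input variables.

(x2 AND x1) XOR x1

g1 = x2 AND x1
g2 = g1 XOR x1 = (x2 AND x1) XOR x1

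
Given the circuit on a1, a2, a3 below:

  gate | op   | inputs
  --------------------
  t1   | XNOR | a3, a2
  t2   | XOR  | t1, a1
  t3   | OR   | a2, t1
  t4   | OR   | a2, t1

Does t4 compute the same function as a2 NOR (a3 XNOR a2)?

No

t1 = a3 XNOR a2
t4 = a2 OR t1 = a2 OR (a3 XNOR a2)
At a1=0, a2=0, a3=0: circuit gives 1, formula gives 0.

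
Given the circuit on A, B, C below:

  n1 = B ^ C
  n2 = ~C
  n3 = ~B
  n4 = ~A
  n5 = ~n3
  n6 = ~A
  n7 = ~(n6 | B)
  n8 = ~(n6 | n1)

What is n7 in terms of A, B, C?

n6 = ~A
n7 = ~(n6 | B) = ~(~A | B)

~(~A | B)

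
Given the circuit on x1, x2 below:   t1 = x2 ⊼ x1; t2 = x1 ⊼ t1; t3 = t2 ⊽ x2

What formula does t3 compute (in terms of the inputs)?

(x1 ⊼ (x2 ⊼ x1)) ⊽ x2

t1 = x2 ⊼ x1
t2 = x1 ⊼ t1 = x1 ⊼ (x2 ⊼ x1)
t3 = t2 ⊽ x2 = (x1 ⊼ (x2 ⊼ x1)) ⊽ x2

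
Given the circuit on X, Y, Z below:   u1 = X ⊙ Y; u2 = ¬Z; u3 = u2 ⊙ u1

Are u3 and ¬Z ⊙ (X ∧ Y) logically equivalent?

No

u1 = X ⊙ Y
u2 = ¬Z
u3 = u2 ⊙ u1 = ¬Z ⊙ (X ⊙ Y)
At X=0, Y=0, Z=0: circuit gives 1, formula gives 0.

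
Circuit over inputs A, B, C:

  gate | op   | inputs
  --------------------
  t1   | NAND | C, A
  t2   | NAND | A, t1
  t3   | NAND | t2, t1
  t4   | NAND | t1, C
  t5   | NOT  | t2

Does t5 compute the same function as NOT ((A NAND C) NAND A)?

Yes

t1 = C NAND A
t2 = A NAND t1 = A NAND (C NAND A)
t5 = NOT t2 = NOT (A NAND (C NAND A))
At A=0, B=0, C=0: circuit gives 0, formula gives 0.
At A=1, B=0, C=0: circuit gives 1, formula gives 1.
Agrees on all 8 inputs.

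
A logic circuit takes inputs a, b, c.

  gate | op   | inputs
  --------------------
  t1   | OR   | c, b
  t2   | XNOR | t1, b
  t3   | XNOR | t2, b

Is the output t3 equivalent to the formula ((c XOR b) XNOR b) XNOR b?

No

t1 = c OR b
t2 = t1 XNOR b = (c OR b) XNOR b
t3 = t2 XNOR b = ((c OR b) XNOR b) XNOR b
At a=0, b=1, c=1: circuit gives 1, formula gives 0.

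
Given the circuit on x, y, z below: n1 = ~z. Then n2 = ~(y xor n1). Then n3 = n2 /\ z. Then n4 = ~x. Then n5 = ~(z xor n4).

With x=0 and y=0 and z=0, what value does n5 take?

n4 = ~0 = 1
n5 = ~(0 xor 1) = 0

0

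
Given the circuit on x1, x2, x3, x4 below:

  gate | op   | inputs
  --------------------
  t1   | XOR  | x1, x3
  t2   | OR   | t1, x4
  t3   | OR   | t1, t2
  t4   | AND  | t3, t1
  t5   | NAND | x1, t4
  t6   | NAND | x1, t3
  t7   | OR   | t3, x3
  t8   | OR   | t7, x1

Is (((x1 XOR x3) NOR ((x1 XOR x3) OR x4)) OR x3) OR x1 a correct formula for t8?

No

t1 = x1 XOR x3
t2 = t1 OR x4 = (x1 XOR x3) OR x4
t3 = t1 OR t2 = (x1 XOR x3) OR ((x1 XOR x3) OR x4)
t7 = t3 OR x3 = ((x1 XOR x3) OR ((x1 XOR x3) OR x4)) OR x3
t8 = t7 OR x1 = (((x1 XOR x3) OR ((x1 XOR x3) OR x4)) OR x3) OR x1
At x1=0, x2=0, x3=0, x4=0: circuit gives 0, formula gives 1.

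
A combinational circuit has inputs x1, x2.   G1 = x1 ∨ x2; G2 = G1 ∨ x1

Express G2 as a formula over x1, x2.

(x1 ∨ x2) ∨ x1

G1 = x1 ∨ x2
G2 = G1 ∨ x1 = (x1 ∨ x2) ∨ x1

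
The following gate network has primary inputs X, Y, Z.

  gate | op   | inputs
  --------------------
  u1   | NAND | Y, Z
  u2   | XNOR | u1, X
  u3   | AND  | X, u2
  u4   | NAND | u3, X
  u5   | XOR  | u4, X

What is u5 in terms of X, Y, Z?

((X AND ((Y NAND Z) XNOR X)) NAND X) XOR X

u1 = Y NAND Z
u2 = u1 XNOR X = (Y NAND Z) XNOR X
u3 = X AND u2 = X AND ((Y NAND Z) XNOR X)
u4 = u3 NAND X = (X AND ((Y NAND Z) XNOR X)) NAND X
u5 = u4 XOR X = ((X AND ((Y NAND Z) XNOR X)) NAND X) XOR X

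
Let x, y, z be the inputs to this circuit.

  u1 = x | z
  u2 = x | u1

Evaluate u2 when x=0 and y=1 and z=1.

u1 = 0 | 1 = 1
u2 = 0 | 1 = 1

1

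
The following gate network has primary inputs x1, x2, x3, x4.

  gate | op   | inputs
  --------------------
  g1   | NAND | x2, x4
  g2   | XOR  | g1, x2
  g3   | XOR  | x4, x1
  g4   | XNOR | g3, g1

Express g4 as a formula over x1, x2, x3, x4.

(x4 XOR x1) XNOR (x2 NAND x4)

g1 = x2 NAND x4
g3 = x4 XOR x1
g4 = g3 XNOR g1 = (x4 XOR x1) XNOR (x2 NAND x4)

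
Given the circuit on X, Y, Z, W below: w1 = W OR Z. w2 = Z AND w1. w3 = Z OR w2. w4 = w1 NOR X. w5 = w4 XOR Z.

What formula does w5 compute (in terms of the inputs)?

w1 = W OR Z
w4 = w1 NOR X = (W OR Z) NOR X
w5 = w4 XOR Z = ((W OR Z) NOR X) XOR Z

((W OR Z) NOR X) XOR Z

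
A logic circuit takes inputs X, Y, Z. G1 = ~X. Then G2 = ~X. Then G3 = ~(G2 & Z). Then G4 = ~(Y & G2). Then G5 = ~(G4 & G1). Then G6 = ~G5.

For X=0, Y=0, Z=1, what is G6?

1

G1 = ~0 = 1
G2 = ~0 = 1
G4 = ~(0 & 1) = 1
G5 = ~(1 & 1) = 0
G6 = ~0 = 1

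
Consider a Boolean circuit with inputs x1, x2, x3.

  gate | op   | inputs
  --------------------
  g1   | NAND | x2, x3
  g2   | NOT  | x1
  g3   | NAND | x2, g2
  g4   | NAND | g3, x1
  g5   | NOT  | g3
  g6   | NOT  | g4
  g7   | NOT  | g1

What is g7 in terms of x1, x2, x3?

g1 = x2 NAND x3
g7 = NOT g1 = NOT (x2 NAND x3)

NOT (x2 NAND x3)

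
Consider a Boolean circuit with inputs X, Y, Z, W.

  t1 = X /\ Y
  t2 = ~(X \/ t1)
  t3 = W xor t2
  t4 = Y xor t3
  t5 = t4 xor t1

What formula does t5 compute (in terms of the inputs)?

(Y xor (W xor (~(X \/ (X /\ Y))))) xor (X /\ Y)

t1 = X /\ Y
t2 = ~(X \/ t1) = ~(X \/ (X /\ Y))
t3 = W xor t2 = W xor (~(X \/ (X /\ Y)))
t4 = Y xor t3 = Y xor (W xor (~(X \/ (X /\ Y))))
t5 = t4 xor t1 = (Y xor (W xor (~(X \/ (X /\ Y))))) xor (X /\ Y)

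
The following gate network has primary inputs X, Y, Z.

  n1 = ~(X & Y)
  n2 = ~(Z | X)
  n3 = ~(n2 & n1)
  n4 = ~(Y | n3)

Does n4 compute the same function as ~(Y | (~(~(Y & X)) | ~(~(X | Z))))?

n1 = ~(X & Y)
n2 = ~(Z | X)
n3 = ~(n2 & n1) = ~((~(Z | X)) & (~(X & Y)))
n4 = ~(Y | n3) = ~(Y | (~((~(Z | X)) & (~(X & Y)))))
At X=0, Y=0, Z=1: circuit gives 0, formula gives 0.
At X=0, Y=0, Z=0: circuit gives 1, formula gives 1.
Agrees on all 8 inputs.

Yes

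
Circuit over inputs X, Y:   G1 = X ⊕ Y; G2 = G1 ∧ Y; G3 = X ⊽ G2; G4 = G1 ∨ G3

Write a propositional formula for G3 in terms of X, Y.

G1 = X ⊕ Y
G2 = G1 ∧ Y = (X ⊕ Y) ∧ Y
G3 = X ⊽ G2 = X ⊽ ((X ⊕ Y) ∧ Y)

X ⊽ ((X ⊕ Y) ∧ Y)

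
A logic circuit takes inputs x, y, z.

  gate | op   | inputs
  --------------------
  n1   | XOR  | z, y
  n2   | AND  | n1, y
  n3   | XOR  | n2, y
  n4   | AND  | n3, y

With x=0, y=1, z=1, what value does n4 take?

1

n1 = 1 XOR 1 = 0
n2 = 0 AND 1 = 0
n3 = 0 XOR 1 = 1
n4 = 1 AND 1 = 1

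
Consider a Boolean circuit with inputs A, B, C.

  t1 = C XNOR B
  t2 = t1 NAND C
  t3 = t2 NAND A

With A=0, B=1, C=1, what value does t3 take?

t1 = 1 XNOR 1 = 1
t2 = 1 NAND 1 = 0
t3 = 0 NAND 0 = 1

1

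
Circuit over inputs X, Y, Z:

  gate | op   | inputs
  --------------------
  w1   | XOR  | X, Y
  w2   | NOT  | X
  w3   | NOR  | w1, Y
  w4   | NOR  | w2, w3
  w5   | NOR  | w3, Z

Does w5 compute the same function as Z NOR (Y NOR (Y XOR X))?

w1 = X XOR Y
w3 = w1 NOR Y = (X XOR Y) NOR Y
w5 = w3 NOR Z = ((X XOR Y) NOR Y) NOR Z
At X=0, Y=0, Z=0: circuit gives 0, formula gives 0.
At X=0, Y=1, Z=0: circuit gives 1, formula gives 1.
Agrees on all 8 inputs.

Yes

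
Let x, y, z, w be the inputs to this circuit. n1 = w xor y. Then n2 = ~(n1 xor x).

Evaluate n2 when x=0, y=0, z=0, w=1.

0

n1 = 1 xor 0 = 1
n2 = ~(1 xor 0) = 0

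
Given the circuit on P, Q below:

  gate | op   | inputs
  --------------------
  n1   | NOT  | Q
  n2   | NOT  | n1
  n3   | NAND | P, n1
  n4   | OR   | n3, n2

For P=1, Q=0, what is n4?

n1 = NOT 0 = 1
n2 = NOT 1 = 0
n3 = 1 NAND 1 = 0
n4 = 0 OR 0 = 0

0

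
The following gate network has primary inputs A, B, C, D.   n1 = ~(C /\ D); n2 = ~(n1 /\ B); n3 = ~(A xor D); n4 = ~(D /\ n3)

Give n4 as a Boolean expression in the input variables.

n3 = ~(A xor D)
n4 = ~(D /\ n3) = ~(D /\ (~(A xor D)))

~(D /\ (~(A xor D)))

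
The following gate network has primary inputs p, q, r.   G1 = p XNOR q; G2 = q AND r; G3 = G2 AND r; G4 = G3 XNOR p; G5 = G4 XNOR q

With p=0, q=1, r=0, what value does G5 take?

G2 = 1 AND 0 = 0
G3 = 0 AND 0 = 0
G4 = 0 XNOR 0 = 1
G5 = 1 XNOR 1 = 1

1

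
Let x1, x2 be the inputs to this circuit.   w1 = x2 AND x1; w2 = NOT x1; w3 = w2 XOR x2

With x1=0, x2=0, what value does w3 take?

w2 = NOT 0 = 1
w3 = 1 XOR 0 = 1

1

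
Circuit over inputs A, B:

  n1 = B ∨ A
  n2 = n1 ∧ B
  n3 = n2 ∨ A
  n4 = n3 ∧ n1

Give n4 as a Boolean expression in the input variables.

n1 = B ∨ A
n2 = n1 ∧ B = (B ∨ A) ∧ B
n3 = n2 ∨ A = ((B ∨ A) ∧ B) ∨ A
n4 = n3 ∧ n1 = (((B ∨ A) ∧ B) ∨ A) ∧ (B ∨ A)

(((B ∨ A) ∧ B) ∨ A) ∧ (B ∨ A)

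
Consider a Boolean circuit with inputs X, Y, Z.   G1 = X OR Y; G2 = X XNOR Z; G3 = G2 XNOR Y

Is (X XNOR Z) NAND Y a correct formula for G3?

No

G2 = X XNOR Z
G3 = G2 XNOR Y = (X XNOR Z) XNOR Y
At X=0, Y=0, Z=0: circuit gives 0, formula gives 1.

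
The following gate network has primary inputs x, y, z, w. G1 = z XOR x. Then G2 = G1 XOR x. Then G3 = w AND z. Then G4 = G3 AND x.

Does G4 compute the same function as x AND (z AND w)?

G3 = w AND z
G4 = G3 AND x = (w AND z) AND x
At x=0, y=0, z=0, w=0: circuit gives 0, formula gives 0.
At x=1, y=0, z=1, w=1: circuit gives 1, formula gives 1.
Agrees on all 16 inputs.

Yes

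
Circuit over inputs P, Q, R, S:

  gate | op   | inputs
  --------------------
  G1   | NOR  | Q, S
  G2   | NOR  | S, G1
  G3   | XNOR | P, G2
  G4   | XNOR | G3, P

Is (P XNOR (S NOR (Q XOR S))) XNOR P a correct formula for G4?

No

G1 = Q NOR S
G2 = S NOR G1 = S NOR (Q NOR S)
G3 = P XNOR G2 = P XNOR (S NOR (Q NOR S))
G4 = G3 XNOR P = (P XNOR (S NOR (Q NOR S))) XNOR P
At P=0, Q=0, R=0, S=0: circuit gives 0, formula gives 1.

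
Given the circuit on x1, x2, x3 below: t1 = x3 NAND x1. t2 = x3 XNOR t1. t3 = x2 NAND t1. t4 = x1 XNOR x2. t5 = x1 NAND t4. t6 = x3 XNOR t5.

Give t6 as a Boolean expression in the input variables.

x3 XNOR (x1 NAND (x1 XNOR x2))

t4 = x1 XNOR x2
t5 = x1 NAND t4 = x1 NAND (x1 XNOR x2)
t6 = x3 XNOR t5 = x3 XNOR (x1 NAND (x1 XNOR x2))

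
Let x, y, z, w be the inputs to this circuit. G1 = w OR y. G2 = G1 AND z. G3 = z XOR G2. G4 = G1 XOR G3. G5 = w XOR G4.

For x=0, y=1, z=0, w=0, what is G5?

G1 = 0 OR 1 = 1
G2 = 1 AND 0 = 0
G3 = 0 XOR 0 = 0
G4 = 1 XOR 0 = 1
G5 = 0 XOR 1 = 1

1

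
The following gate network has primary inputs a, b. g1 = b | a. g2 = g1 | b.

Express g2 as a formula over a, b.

(b | a) | b

g1 = b | a
g2 = g1 | b = (b | a) | b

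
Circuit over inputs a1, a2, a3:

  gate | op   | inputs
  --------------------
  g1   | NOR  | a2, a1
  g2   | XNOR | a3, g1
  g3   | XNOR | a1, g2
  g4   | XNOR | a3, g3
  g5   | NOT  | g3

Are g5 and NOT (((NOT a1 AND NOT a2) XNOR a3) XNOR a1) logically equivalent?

g1 = a2 NOR a1
g2 = a3 XNOR g1 = a3 XNOR (a2 NOR a1)
g3 = a1 XNOR g2 = a1 XNOR (a3 XNOR (a2 NOR a1))
g5 = NOT g3 = NOT (a1 XNOR (a3 XNOR (a2 NOR a1)))
At a1=0, a2=0, a3=0: circuit gives 0, formula gives 0.
At a1=0, a2=0, a3=1: circuit gives 1, formula gives 1.
Agrees on all 8 inputs.

Yes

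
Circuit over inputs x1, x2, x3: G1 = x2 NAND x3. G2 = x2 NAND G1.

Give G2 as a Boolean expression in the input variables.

x2 NAND (x2 NAND x3)

G1 = x2 NAND x3
G2 = x2 NAND G1 = x2 NAND (x2 NAND x3)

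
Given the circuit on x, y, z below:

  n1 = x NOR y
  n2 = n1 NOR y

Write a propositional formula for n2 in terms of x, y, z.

(x NOR y) NOR y

n1 = x NOR y
n2 = n1 NOR y = (x NOR y) NOR y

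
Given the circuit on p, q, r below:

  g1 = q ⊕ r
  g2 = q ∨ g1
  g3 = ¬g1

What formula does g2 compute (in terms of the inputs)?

q ∨ (q ⊕ r)

g1 = q ⊕ r
g2 = q ∨ g1 = q ∨ (q ⊕ r)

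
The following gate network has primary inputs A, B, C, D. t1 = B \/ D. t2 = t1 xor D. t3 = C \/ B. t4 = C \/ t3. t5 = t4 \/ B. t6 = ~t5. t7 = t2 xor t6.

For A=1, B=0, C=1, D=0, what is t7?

0

t1 = 0 \/ 0 = 0
t2 = 0 xor 0 = 0
t3 = 1 \/ 0 = 1
t4 = 1 \/ 1 = 1
t5 = 1 \/ 0 = 1
t6 = ~1 = 0
t7 = 0 xor 0 = 0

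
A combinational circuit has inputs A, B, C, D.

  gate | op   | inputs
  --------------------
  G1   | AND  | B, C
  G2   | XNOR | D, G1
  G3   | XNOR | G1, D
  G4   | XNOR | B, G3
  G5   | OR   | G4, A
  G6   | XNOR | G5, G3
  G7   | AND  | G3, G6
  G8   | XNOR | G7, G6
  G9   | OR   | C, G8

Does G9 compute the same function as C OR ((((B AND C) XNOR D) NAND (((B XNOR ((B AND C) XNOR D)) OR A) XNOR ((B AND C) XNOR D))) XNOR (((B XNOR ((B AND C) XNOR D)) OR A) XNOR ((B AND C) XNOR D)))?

G1 = B AND C
G3 = G1 XNOR D = (B AND C) XNOR D
G4 = B XNOR G3 = B XNOR ((B AND C) XNOR D)
G5 = G4 OR A = (B XNOR ((B AND C) XNOR D)) OR A
G6 = G5 XNOR G3 = ((B XNOR ((B AND C) XNOR D)) OR A) XNOR ((B AND C) XNOR D)
G7 = G3 AND G6 = ((B AND C) XNOR D) AND (((B XNOR ((B AND C) XNOR D)) OR A) XNOR ((B AND C) XNOR D))
G8 = G7 XNOR G6 = (((B AND C) XNOR D) AND (((B XNOR ((B AND C) XNOR D)) OR A) XNOR ((B AND C) XNOR D))) XNOR (((B XNOR ((B AND C) XNOR D)) OR A) XNOR ((B AND C) XNOR D))
G9 = C OR G8 = C OR ((((B AND C) XNOR D) AND (((B XNOR ((B AND C) XNOR D)) OR A) XNOR ((B AND C) XNOR D))) XNOR (((B XNOR ((B AND C) XNOR D)) OR A) XNOR ((B AND C) XNOR D)))
At A=0, B=0, C=0, D=0: circuit gives 1, formula gives 0.

No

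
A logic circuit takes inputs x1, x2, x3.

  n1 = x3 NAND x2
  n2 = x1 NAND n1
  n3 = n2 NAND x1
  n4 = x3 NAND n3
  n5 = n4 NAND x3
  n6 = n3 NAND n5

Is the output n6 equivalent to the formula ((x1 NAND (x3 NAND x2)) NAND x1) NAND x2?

n1 = x3 NAND x2
n2 = x1 NAND n1 = x1 NAND (x3 NAND x2)
n3 = n2 NAND x1 = (x1 NAND (x3 NAND x2)) NAND x1
n4 = x3 NAND n3 = x3 NAND ((x1 NAND (x3 NAND x2)) NAND x1)
n5 = n4 NAND x3 = (x3 NAND ((x1 NAND (x3 NAND x2)) NAND x1)) NAND x3
n6 = n3 NAND n5 = ((x1 NAND (x3 NAND x2)) NAND x1) NAND ((x3 NAND ((x1 NAND (x3 NAND x2)) NAND x1)) NAND x3)
At x1=0, x2=0, x3=0: circuit gives 0, formula gives 1.

No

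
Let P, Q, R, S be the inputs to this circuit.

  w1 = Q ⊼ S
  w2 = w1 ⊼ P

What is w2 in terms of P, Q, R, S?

(Q ⊼ S) ⊼ P

w1 = Q ⊼ S
w2 = w1 ⊼ P = (Q ⊼ S) ⊼ P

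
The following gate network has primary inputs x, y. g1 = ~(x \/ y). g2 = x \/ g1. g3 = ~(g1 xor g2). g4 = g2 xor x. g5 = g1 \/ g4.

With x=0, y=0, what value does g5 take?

1

g1 = ~(0 \/ 0) = 1
g2 = 0 \/ 1 = 1
g4 = 1 xor 0 = 1
g5 = 1 \/ 1 = 1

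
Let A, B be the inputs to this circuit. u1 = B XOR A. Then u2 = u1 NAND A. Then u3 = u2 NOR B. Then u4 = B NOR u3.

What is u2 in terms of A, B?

u1 = B XOR A
u2 = u1 NAND A = (B XOR A) NAND A

(B XOR A) NAND A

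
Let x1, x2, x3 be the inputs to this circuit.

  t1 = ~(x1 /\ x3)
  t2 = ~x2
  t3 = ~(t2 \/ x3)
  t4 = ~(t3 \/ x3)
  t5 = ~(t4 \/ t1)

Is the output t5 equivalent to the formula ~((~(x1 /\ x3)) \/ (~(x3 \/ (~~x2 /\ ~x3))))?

t1 = ~(x1 /\ x3)
t2 = ~x2
t3 = ~(t2 \/ x3) = ~(~x2 \/ x3)
t4 = ~(t3 \/ x3) = ~((~(~x2 \/ x3)) \/ x3)
t5 = ~(t4 \/ t1) = ~((~((~(~x2 \/ x3)) \/ x3)) \/ (~(x1 /\ x3)))
At x1=0, x2=0, x3=0: circuit gives 0, formula gives 0.
At x1=1, x2=0, x3=1: circuit gives 1, formula gives 1.
Agrees on all 8 inputs.

Yes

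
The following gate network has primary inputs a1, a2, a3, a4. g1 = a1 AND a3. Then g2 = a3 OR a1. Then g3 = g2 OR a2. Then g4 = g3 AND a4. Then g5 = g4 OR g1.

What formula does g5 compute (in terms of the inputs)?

(((a3 OR a1) OR a2) AND a4) OR (a1 AND a3)

g1 = a1 AND a3
g2 = a3 OR a1
g3 = g2 OR a2 = (a3 OR a1) OR a2
g4 = g3 AND a4 = ((a3 OR a1) OR a2) AND a4
g5 = g4 OR g1 = (((a3 OR a1) OR a2) AND a4) OR (a1 AND a3)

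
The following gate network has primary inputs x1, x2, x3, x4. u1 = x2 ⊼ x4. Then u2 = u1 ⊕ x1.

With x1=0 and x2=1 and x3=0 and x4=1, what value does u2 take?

0

u1 = 1 ⊼ 1 = 0
u2 = 0 ⊕ 0 = 0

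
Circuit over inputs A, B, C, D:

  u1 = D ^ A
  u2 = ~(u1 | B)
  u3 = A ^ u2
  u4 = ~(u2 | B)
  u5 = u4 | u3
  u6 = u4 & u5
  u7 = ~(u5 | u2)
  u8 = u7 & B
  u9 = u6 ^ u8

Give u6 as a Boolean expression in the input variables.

(~((~((D ^ A) | B)) | B)) & ((~((~((D ^ A) | B)) | B)) | (A ^ (~((D ^ A) | B))))

u1 = D ^ A
u2 = ~(u1 | B) = ~((D ^ A) | B)
u3 = A ^ u2 = A ^ (~((D ^ A) | B))
u4 = ~(u2 | B) = ~((~((D ^ A) | B)) | B)
u5 = u4 | u3 = (~((~((D ^ A) | B)) | B)) | (A ^ (~((D ^ A) | B)))
u6 = u4 & u5 = (~((~((D ^ A) | B)) | B)) & ((~((~((D ^ A) | B)) | B)) | (A ^ (~((D ^ A) | B))))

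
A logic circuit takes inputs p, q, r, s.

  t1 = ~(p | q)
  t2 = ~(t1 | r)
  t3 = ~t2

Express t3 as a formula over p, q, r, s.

t1 = ~(p | q)
t2 = ~(t1 | r) = ~((~(p | q)) | r)
t3 = ~t2 = ~(~((~(p | q)) | r))

~(~((~(p | q)) | r))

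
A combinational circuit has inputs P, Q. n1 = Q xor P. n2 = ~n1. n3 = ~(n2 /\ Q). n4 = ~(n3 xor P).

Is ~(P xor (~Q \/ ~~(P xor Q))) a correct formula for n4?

Yes

n1 = Q xor P
n2 = ~n1 = ~(Q xor P)
n3 = ~(n2 /\ Q) = ~(~(Q xor P) /\ Q)
n4 = ~(n3 xor P) = ~((~(~(Q xor P) /\ Q)) xor P)
At P=0, Q=0: circuit gives 0, formula gives 0.
At P=1, Q=0: circuit gives 1, formula gives 1.
Agrees on all 4 inputs.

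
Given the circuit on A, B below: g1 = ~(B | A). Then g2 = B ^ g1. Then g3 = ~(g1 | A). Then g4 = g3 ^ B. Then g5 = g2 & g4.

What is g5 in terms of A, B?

g1 = ~(B | A)
g2 = B ^ g1 = B ^ (~(B | A))
g3 = ~(g1 | A) = ~((~(B | A)) | A)
g4 = g3 ^ B = (~((~(B | A)) | A)) ^ B
g5 = g2 & g4 = (B ^ (~(B | A))) & ((~((~(B | A)) | A)) ^ B)

(B ^ (~(B | A))) & ((~((~(B | A)) | A)) ^ B)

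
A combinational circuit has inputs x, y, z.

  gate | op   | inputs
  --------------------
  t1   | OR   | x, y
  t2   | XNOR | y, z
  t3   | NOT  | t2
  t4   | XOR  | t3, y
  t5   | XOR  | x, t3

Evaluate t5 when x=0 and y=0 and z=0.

t2 = 0 XNOR 0 = 1
t3 = NOT 1 = 0
t5 = 0 XOR 0 = 0

0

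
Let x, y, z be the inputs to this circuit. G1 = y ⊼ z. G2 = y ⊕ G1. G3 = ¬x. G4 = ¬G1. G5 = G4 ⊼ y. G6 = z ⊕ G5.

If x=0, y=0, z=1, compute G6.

0

G1 = 0 ⊼ 1 = 1
G4 = ¬1 = 0
G5 = 0 ⊼ 0 = 1
G6 = 1 ⊕ 1 = 0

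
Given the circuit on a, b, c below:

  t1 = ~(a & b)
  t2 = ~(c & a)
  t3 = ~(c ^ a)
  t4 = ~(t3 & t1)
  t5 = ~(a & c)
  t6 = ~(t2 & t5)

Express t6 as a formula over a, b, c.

t2 = ~(c & a)
t5 = ~(a & c)
t6 = ~(t2 & t5) = ~((~(c & a)) & (~(a & c)))

~((~(c & a)) & (~(a & c)))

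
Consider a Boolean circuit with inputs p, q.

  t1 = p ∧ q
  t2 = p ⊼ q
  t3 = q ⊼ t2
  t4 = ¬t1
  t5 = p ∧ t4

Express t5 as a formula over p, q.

t1 = p ∧ q
t4 = ¬t1 = ¬(p ∧ q)
t5 = p ∧ t4 = p ∧ ¬(p ∧ q)

p ∧ ¬(p ∧ q)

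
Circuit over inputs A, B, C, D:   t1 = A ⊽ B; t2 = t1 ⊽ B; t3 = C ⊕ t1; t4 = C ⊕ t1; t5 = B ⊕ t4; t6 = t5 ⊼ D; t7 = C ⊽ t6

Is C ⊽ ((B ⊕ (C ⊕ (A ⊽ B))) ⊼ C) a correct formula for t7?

No

t1 = A ⊽ B
t4 = C ⊕ t1 = C ⊕ (A ⊽ B)
t5 = B ⊕ t4 = B ⊕ (C ⊕ (A ⊽ B))
t6 = t5 ⊼ D = (B ⊕ (C ⊕ (A ⊽ B))) ⊼ D
t7 = C ⊽ t6 = C ⊽ ((B ⊕ (C ⊕ (A ⊽ B))) ⊼ D)
At A=0, B=0, C=0, D=1: circuit gives 1, formula gives 0.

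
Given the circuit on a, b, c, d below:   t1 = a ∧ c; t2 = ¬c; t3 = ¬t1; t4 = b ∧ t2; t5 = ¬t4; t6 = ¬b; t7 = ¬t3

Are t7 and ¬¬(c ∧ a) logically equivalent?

Yes

t1 = a ∧ c
t3 = ¬t1 = ¬(a ∧ c)
t7 = ¬t3 = ¬¬(a ∧ c)
At a=0, b=0, c=0, d=0: circuit gives 0, formula gives 0.
At a=1, b=0, c=1, d=0: circuit gives 1, formula gives 1.
Agrees on all 16 inputs.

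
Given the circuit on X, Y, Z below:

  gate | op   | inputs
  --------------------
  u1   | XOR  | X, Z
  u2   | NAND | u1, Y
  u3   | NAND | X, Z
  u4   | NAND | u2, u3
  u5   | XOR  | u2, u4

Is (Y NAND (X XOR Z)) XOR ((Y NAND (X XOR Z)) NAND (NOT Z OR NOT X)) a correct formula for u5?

Yes

u1 = X XOR Z
u2 = u1 NAND Y = (X XOR Z) NAND Y
u3 = X NAND Z
u4 = u2 NAND u3 = ((X XOR Z) NAND Y) NAND (X NAND Z)
u5 = u2 XOR u4 = ((X XOR Z) NAND Y) XOR (((X XOR Z) NAND Y) NAND (X NAND Z))
At X=1, Y=0, Z=1: circuit gives 0, formula gives 0.
At X=0, Y=0, Z=0: circuit gives 1, formula gives 1.
Agrees on all 8 inputs.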